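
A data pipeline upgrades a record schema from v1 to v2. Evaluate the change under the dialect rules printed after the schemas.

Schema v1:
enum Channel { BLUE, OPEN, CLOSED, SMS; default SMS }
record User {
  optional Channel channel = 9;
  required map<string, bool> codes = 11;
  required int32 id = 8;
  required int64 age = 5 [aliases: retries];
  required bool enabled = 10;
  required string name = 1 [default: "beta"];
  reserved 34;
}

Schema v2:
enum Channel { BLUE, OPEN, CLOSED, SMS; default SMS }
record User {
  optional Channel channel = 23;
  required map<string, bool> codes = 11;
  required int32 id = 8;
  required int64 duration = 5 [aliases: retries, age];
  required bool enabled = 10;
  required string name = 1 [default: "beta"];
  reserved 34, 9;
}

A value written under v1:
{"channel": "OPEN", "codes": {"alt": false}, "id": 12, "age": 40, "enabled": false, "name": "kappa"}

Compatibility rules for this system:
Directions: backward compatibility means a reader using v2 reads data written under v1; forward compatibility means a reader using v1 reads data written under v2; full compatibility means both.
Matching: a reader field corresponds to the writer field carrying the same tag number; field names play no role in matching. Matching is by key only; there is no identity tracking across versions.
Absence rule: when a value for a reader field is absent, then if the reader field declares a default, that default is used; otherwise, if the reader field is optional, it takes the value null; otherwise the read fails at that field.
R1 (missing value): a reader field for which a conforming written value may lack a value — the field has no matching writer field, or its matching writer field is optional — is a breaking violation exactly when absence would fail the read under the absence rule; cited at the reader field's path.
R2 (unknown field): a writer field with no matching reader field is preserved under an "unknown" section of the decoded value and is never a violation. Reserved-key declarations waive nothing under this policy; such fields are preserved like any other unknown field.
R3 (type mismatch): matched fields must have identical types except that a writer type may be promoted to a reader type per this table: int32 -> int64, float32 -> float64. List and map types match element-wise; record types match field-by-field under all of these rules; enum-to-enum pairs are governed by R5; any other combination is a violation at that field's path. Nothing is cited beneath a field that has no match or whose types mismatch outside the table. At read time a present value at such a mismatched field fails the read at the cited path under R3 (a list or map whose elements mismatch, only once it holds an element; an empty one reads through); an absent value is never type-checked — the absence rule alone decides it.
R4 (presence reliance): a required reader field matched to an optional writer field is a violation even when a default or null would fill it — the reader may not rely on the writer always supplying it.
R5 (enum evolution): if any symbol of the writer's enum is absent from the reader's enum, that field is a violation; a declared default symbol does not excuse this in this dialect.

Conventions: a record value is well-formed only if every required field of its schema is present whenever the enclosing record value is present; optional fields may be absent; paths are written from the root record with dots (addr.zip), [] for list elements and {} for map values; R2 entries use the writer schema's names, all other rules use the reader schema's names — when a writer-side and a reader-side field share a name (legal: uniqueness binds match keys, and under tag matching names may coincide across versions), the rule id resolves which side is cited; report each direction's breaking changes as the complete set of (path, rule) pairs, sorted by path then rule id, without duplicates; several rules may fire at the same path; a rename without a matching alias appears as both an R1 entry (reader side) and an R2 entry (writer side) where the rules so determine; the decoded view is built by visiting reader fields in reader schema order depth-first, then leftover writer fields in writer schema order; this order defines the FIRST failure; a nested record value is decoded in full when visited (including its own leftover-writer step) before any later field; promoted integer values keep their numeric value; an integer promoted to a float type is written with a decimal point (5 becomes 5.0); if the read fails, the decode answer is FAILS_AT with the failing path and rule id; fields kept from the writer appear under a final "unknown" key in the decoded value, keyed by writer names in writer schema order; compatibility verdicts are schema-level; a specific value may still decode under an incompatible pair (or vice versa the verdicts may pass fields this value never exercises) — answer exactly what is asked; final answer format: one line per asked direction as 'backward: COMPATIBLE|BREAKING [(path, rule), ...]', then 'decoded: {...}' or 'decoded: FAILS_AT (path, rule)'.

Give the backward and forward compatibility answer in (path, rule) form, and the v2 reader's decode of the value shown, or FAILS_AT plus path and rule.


arrows below run writer -> reader for User
backward on User — v2 reading data written by v1:
  channel has no writer counterpart
  codes: paired with writer codes (map<string, bool> -> map<string, bool>; writer required)
  id: paired with writer id (int32 -> int32; writer required)
  duration: paired with writer age (int64 -> int64; writer required)
  enabled: paired with writer enabled (bool -> bool; writer required)
  name: paired with writer name (string -> string; writer required)
  writer field channel has no reader counterpart
  => backward verdict for User: COMPATIBLE, no violations
forward on User — v1 reading data written by v2:
  channel has no writer counterpart
  codes: paired with writer codes (map<string, bool> -> map<string, bool>; writer required)
  id: paired with writer id (int32 -> int32; writer required)
  age: paired with writer duration (int64 -> int64; writer required)
  enabled: paired with writer enabled (bool -> bool; writer required)
  name: paired with writer name (string -> string; writer required)
  writer field channel has no reader counterpart
  => forward verdict for User: COMPATIBLE, no violations
decoding the User value with the v2 reader:
  channel := null (absent, optional -> null)
  codes := {"alt": false}
  id := 12
  duration := 40 (from writer age)
  enabled := false
  name := "kappa"
  writer channel: kept under "unknown"
  => decoded: {"channel": null, "codes": {"alt": false}, "id": 12, "duration": 40, "enabled": false, "name": "kappa", "unknown": {"channel": "OPEN"}}

backward: COMPATIBLE []; forward: COMPATIBLE []; decoded: {"channel": null, "codes": {"alt": false}, "id": 12, "duration": 40, "enabled": false, "name": "kappa", "unknown": {"channel": "OPEN"}}


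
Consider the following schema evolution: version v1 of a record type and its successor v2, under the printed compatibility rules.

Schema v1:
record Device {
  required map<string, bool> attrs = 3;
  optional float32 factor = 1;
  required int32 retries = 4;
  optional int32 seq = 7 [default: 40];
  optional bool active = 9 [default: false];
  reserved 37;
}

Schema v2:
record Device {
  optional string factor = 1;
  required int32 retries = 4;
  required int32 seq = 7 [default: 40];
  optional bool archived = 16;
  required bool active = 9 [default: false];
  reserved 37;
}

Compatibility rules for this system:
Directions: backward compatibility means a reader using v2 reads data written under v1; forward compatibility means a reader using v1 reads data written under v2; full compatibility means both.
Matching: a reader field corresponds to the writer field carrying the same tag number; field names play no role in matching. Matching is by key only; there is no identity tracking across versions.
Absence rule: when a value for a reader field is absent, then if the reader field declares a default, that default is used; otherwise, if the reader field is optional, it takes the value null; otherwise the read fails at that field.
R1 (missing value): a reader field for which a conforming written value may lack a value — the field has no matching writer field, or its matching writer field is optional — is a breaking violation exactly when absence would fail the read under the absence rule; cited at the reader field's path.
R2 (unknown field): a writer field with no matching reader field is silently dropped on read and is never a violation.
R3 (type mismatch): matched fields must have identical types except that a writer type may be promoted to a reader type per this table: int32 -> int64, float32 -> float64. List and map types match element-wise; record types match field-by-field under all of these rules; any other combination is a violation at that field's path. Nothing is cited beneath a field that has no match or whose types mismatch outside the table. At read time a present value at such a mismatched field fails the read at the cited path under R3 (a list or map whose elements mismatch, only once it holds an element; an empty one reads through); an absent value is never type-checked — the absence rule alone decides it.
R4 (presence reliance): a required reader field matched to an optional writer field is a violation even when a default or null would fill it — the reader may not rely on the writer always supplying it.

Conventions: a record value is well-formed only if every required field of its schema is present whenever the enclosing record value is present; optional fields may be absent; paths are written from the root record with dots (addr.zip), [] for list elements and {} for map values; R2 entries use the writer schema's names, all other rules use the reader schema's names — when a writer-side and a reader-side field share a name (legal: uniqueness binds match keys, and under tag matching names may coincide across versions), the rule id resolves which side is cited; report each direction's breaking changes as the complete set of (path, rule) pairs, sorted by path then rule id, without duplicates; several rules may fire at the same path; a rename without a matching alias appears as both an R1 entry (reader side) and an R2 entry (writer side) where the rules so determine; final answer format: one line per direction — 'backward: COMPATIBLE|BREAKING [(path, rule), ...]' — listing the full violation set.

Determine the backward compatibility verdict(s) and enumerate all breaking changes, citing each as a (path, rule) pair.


backward: BREAKING [(active, R4), (factor, R3), (seq, R4)]

in Device below, arrows point writer -> reader
backward on Device — v2 reading data written by v1:
  float32 -> string, writer optional: factor aligns to factor
  int32 -> int32, writer required: retries aligns to retries
  int32 -> int32, writer optional: seq aligns to seq
  archived: no writer-side match
  bool -> bool, writer optional: active aligns to active
  writer field attrs has no reader counterpart
  breaking: (active, R4)
  breaking: (factor, R3)
  breaking: (seq, R4)
  backward on Device therefore BREAKING (3)
diffs on Device not affecting the asked answer:
  added field archived to record Device: optional bool, tag 16 (in v2 it sits immediately before active) -> inert for the asked Device verdict: nothing fires
  removed field attrs from record Device -> fires only in the forward direction of Device, which is not asked here


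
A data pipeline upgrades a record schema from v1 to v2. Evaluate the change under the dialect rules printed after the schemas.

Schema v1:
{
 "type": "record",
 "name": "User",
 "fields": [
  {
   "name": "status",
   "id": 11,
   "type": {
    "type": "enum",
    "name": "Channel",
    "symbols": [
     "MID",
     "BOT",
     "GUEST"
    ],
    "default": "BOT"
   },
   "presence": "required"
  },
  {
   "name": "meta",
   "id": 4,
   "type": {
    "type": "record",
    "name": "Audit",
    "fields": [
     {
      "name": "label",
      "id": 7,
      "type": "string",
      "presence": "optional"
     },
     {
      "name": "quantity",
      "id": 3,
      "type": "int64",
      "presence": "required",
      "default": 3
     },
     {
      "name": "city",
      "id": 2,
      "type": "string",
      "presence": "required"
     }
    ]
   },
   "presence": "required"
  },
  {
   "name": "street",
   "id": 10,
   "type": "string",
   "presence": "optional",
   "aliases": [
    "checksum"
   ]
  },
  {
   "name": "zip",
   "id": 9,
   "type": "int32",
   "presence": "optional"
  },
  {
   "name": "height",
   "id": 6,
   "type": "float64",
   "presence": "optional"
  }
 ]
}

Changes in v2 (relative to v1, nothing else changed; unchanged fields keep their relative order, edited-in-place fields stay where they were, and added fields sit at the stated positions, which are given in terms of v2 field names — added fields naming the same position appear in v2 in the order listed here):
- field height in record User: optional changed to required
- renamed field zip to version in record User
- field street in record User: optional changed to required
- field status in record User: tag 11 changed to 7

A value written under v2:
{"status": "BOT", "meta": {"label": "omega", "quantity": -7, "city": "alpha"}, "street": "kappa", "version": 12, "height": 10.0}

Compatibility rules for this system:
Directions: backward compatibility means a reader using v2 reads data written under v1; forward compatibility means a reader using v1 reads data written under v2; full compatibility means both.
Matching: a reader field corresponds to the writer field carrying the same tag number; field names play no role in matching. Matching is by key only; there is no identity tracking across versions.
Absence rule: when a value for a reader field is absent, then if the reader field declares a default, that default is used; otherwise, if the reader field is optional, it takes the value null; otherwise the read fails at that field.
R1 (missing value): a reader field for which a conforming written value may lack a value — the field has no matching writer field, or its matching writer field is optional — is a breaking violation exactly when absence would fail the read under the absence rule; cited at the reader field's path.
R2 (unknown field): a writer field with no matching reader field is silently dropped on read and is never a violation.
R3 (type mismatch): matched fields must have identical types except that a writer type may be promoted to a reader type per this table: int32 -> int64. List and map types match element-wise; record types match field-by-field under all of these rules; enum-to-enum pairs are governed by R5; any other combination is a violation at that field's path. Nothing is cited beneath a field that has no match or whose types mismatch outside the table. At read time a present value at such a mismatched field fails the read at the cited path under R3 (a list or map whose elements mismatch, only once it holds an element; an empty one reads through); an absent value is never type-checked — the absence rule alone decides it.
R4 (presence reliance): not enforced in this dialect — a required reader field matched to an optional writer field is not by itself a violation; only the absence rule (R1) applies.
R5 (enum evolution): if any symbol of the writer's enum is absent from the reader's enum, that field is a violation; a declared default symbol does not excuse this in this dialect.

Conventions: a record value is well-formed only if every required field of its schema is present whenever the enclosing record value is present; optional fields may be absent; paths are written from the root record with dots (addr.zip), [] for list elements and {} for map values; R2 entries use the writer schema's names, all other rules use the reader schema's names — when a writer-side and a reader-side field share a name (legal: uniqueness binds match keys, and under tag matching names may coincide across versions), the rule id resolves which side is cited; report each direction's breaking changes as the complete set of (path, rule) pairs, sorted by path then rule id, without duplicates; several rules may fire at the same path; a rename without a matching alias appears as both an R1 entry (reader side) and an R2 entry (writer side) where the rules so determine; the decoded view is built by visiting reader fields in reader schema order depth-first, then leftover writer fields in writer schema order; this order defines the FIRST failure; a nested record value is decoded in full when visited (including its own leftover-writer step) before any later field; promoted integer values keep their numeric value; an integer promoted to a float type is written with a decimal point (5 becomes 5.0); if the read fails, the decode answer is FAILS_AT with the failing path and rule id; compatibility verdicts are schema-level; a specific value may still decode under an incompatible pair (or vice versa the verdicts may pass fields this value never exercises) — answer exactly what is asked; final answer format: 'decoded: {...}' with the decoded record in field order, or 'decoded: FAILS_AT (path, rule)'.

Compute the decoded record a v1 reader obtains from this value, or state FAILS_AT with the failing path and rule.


arrows below run writer -> reader for User
decode (reader v1):
  read fails at status under R1 (no fill)
  => FAILS_AT (status, R1)
the other User changes do not affect what is asked:
  field height in record User: optional changed to required -> affects the rule determinations only; this particular User value decodes identically
  renamed field zip to version in record User -> triggers nothing under the printed rules; the User answer is the same either way
  field street in record User: optional changed to required -> affects the rule determinations only; this particular User value decodes identically

decoded: FAILS_AT (status, R1)


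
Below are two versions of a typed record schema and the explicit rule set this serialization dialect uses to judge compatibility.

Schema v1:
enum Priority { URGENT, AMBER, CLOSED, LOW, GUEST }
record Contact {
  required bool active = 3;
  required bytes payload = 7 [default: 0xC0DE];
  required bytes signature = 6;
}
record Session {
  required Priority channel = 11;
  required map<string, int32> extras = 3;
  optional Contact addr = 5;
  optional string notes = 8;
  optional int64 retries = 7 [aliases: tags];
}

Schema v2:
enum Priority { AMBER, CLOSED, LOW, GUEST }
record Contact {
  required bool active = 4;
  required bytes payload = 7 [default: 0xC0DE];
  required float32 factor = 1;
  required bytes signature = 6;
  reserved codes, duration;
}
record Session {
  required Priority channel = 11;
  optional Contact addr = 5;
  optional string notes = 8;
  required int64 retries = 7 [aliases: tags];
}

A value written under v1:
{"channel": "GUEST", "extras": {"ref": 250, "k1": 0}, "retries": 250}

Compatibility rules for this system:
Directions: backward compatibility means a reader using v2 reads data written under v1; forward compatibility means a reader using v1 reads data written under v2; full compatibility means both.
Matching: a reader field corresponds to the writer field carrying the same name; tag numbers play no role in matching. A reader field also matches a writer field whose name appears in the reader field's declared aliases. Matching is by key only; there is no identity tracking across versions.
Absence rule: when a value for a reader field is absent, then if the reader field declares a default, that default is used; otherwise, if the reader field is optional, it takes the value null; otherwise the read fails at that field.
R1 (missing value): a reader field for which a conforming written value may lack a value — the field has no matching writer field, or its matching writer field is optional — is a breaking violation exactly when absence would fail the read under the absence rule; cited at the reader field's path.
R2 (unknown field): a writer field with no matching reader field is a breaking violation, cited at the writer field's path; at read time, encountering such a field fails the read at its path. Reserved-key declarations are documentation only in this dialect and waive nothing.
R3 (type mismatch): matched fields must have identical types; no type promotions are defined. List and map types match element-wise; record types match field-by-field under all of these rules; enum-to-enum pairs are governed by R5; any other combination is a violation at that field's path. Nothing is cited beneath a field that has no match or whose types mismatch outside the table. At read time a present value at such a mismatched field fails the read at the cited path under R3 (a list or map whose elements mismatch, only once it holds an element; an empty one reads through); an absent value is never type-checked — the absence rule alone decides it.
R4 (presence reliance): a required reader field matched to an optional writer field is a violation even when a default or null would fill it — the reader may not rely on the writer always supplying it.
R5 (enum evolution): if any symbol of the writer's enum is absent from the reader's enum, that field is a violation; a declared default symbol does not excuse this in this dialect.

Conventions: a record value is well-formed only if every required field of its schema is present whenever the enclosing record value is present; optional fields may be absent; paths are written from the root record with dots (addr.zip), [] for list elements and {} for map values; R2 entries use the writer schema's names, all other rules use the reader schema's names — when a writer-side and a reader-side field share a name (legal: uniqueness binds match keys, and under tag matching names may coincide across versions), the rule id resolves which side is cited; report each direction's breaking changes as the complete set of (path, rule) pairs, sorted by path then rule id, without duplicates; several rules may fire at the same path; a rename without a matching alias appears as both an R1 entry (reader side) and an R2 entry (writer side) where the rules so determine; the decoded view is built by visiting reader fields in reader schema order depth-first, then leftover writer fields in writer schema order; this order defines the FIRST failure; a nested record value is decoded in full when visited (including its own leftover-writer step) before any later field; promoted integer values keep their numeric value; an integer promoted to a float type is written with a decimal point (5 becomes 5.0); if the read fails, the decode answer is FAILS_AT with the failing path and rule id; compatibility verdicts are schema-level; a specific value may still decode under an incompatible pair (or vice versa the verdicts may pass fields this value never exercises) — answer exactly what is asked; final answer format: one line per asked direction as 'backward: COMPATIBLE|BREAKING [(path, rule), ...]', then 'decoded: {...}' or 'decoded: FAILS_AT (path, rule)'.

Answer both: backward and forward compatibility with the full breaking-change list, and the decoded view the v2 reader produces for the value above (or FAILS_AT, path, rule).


each type pair in Session: writer, then reader
checking backward for Session: reader v2 against writer v1:
  channel: paired with writer channel (Priority -> Priority; writer required)
  addr: paired with writer addr (Contact -> Contact; writer optional)
  notes: paired with writer notes (string -> string; writer optional)
  retries: paired with writer retries (int64 -> int64; writer optional)
  writer field extras has no reader counterpart
  addr.active: paired with writer addr.active (bool -> bool; writer required)
  addr.payload: paired with writer addr.payload (bytes -> bytes; writer required)
  addr.factor: no writer-side match
  addr.signature: paired with writer addr.signature (bytes -> bytes; writer required)
  R1 fires at addr.factor
  R5 fires at channel
  R2 fires at extras
  R1 fires at retries
  R4 fires at retries
  => backward verdict for Session: BREAKING, 5 violation(s)
checking forward for Session: reader v1 against writer v2:
  channel: paired with writer channel (Priority -> Priority; writer required)
  extras: no writer-side match
  addr: paired with writer addr (Contact -> Contact; writer optional)
  notes: paired with writer notes (string -> string; writer optional)
  retries: paired with writer retries (int64 -> int64; writer required)
  addr.active: paired with writer addr.active (bool -> bool; writer required)
  addr.payload: paired with writer addr.payload (bytes -> bytes; writer required)
  addr.signature: paired with writer addr.signature (bytes -> bytes; writer required)
  writer field addr.factor has no reader counterpart
  R2 fires at addr.factor
  R1 fires at extras
  => forward verdict for Session: BREAKING, 2 violation(s)
decode (reader v2):
  channel := "GUEST"
  addr := null (missing; optional => null)
  notes := null (missing; optional => null)
  retries := 250
  read fails at extras under R2 (unknown field)
  => FAILS_AT (extras, R2)

backward: BREAKING [(addr.factor, R1), (channel, R5), (extras, R2), (retries, R1), (retries, R4)]; forward: BREAKING [(addr.factor, R2), (extras, R1)]; decoded: FAILS_AT (extras, R2)


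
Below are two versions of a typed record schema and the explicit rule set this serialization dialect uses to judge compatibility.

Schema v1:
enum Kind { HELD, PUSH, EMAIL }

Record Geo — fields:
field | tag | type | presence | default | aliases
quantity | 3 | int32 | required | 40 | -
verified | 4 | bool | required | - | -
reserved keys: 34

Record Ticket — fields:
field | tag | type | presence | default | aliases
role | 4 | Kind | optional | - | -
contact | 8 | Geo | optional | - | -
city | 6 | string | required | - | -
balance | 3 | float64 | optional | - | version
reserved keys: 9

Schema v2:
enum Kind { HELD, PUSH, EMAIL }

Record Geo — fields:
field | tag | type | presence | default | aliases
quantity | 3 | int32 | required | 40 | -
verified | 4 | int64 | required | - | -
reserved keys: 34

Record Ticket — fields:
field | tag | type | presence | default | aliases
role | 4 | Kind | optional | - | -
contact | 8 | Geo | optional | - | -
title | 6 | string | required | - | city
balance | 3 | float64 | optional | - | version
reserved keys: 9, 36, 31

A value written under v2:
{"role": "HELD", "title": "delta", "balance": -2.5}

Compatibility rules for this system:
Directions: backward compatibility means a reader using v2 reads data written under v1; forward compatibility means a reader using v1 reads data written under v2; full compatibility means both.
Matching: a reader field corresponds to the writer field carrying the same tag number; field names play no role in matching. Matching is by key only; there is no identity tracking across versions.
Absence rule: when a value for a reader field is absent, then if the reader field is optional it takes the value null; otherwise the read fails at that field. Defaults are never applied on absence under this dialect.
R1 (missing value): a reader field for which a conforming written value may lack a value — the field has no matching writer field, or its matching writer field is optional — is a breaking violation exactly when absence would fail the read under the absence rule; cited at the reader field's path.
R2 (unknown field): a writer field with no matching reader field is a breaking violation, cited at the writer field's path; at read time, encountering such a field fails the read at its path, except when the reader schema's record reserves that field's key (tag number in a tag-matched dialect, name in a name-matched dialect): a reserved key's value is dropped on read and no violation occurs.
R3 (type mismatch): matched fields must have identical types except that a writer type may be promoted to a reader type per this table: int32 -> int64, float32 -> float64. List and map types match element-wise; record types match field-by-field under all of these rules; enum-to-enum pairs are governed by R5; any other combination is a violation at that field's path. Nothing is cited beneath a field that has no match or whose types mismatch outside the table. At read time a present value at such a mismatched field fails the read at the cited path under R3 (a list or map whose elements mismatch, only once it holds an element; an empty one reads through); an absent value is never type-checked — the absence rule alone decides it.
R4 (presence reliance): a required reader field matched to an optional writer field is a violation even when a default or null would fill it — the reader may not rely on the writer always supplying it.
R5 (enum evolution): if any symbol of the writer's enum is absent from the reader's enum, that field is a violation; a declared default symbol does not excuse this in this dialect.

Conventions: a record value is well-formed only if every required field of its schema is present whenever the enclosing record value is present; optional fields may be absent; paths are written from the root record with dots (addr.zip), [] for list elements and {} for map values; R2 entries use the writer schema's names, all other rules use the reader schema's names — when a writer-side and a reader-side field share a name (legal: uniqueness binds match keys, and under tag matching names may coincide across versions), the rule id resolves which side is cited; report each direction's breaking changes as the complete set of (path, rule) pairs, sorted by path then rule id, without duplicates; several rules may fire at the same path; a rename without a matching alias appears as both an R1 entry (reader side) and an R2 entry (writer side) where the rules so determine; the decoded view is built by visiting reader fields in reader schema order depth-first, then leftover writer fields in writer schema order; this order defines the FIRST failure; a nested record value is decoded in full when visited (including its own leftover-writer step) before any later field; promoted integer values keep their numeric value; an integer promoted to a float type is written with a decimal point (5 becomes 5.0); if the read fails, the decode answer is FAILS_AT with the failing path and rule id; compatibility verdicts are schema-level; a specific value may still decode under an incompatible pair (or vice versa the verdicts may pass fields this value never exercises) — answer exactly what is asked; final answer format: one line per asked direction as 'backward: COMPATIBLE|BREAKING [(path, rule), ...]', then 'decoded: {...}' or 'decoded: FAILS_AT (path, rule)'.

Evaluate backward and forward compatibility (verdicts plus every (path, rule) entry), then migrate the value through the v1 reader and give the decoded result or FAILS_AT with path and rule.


the writer's type comes first in each Ticket pair
backward for Ticket (reader v2, writer v1):
  role <- role (Kind -> Kind, writer optional)
  contact <- contact (Geo -> Geo, writer optional)
  title <- city (string -> string, writer required)
  balance <- balance (float64 -> float64, writer optional)
  contact.quantity <- contact.quantity (int32 -> int32, writer required)
  contact.verified <- contact.verified (bool -> int64, writer required)
  R3 fires at contact.verified
  => 1 violation(s): backward is BREAKING for Ticket
forward for Ticket (reader v1, writer v2):
  role <- role (Kind -> Kind, writer optional)
  contact <- contact (Geo -> Geo, writer optional)
  city <- title (string -> string, writer required)
  balance <- balance (float64 -> float64, writer optional)
  contact.quantity <- contact.quantity (int32 -> int32, writer required)
  contact.verified <- contact.verified (int64 -> bool, writer required)
  R3 fires at contact.verified
  => 1 violation(s): forward is BREAKING for Ticket
decode (reader v1):
  role := "HELD"
  contact := null (not supplied -> null)
  city := "delta" (from writer title)
  balance := -2.5
  => decoded: {"role": "HELD", "contact": null, "city": "delta", "balance": -2.5}

backward: BREAKING [(contact.verified, R3)]; forward: BREAKING [(contact.verified, R3)]; decoded: {"role": "HELD", "contact": null, "city": "delta", "balance": -2.5}


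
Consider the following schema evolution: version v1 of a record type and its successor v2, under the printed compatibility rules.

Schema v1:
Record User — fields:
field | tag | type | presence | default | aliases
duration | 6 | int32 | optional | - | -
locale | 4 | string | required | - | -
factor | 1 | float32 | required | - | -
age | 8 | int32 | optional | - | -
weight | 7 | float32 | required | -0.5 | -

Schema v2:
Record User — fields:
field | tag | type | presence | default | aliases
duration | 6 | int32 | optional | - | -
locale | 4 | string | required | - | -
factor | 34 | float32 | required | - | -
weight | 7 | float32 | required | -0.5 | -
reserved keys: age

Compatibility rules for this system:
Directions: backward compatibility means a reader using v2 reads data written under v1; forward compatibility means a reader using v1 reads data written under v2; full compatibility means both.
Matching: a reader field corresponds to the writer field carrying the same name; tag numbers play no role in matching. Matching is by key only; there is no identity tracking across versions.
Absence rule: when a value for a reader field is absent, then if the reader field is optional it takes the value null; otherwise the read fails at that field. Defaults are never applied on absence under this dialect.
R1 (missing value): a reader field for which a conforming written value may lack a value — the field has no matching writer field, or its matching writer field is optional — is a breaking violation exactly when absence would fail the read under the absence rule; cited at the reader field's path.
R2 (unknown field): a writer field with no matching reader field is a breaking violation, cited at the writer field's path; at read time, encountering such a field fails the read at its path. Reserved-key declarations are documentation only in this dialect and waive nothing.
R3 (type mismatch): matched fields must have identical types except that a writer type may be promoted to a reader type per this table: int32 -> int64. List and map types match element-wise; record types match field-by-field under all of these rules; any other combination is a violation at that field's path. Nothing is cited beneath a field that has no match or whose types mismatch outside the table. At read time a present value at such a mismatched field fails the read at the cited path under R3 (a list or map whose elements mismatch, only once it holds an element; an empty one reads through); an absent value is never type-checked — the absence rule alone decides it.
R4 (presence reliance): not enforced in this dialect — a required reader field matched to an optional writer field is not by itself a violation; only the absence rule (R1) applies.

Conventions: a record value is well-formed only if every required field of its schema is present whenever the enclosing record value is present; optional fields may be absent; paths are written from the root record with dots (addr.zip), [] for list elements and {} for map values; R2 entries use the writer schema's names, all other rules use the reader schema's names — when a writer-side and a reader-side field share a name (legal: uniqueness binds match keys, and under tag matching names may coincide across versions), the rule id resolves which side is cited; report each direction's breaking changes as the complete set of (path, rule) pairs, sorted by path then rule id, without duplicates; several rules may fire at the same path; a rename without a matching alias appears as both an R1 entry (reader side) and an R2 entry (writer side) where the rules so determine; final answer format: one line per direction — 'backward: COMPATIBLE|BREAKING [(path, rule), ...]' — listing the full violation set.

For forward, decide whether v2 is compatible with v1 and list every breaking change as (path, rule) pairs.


the writer's type comes first in each User pair
checking forward for User: reader v1 against writer v2:
  duration: int32 -> int32, writer optional; from duration
  locale: string -> string, writer required; from locale
  factor: float32 -> float32, writer required; from factor
  age: no writer-side match
  weight: float32 -> float32, writer required; from weight
  nothing fires on User: forward is COMPATIBLE
diffs on User not affecting the asked answer:
  removed field age from record User (its key "age" joins the reserved list) -> affects backward compatibility only, which is not asked
  field factor in record User: tag 1 changed to 34 -> triggers nothing under User's printed rules — same verdict

forward: COMPATIBLE []


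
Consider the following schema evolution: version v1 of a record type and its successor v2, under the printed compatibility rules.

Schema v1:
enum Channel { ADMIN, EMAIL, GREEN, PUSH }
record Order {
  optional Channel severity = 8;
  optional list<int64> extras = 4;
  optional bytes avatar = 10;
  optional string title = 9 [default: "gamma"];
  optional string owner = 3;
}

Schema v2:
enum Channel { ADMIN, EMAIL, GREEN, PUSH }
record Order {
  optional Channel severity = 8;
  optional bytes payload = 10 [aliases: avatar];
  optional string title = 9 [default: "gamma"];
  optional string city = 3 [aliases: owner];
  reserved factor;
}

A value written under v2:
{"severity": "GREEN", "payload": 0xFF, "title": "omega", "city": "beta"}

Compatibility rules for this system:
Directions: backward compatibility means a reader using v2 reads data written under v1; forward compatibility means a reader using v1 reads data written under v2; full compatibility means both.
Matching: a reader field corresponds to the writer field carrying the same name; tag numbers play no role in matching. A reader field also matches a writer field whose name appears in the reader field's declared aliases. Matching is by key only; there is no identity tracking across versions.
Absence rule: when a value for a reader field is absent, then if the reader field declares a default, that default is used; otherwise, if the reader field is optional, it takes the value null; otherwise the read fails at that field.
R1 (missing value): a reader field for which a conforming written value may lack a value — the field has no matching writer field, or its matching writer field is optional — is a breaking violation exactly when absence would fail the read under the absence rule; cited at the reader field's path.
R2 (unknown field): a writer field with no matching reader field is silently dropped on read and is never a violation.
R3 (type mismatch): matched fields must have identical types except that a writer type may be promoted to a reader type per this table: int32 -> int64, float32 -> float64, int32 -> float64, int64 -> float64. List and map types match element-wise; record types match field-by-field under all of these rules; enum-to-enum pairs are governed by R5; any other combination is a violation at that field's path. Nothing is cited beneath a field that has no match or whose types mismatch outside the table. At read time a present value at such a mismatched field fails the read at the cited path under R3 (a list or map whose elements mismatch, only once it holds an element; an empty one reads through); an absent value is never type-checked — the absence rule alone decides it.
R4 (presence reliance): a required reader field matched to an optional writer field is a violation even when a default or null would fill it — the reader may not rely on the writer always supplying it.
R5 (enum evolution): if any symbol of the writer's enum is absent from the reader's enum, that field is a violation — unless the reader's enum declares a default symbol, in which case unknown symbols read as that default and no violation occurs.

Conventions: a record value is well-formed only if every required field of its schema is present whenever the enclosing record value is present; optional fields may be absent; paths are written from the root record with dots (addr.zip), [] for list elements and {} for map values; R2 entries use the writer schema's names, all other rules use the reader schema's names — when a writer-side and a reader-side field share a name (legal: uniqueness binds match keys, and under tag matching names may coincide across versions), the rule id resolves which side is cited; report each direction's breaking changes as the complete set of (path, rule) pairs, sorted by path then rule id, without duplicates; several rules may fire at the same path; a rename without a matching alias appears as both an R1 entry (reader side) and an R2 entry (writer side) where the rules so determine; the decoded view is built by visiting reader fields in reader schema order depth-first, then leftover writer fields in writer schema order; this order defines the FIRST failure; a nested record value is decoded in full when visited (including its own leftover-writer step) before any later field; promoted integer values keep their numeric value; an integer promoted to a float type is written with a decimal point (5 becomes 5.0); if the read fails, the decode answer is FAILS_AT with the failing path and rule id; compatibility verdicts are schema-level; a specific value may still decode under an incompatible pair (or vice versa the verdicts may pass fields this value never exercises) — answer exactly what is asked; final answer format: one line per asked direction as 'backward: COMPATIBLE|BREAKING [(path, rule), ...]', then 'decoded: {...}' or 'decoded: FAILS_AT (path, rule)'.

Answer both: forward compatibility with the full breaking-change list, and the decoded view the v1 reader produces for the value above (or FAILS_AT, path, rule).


forward: COMPATIBLE []; decoded: {"severity": "GREEN", "extras": null, "avatar": null, "title": "omega", "owner": null}

in Order below, arrows point writer -> reader
forward on Order — v1 reading data written by v2:
  severity: Channel -> Channel, writer optional; from severity
  no writer field matches reader extras
  no writer field matches reader avatar
  title: string -> string, writer optional; from title
  no writer field matches reader owner
  payload (writer side), unknown to reader
  city (writer side), unknown to reader
  => forward verdict for Order: COMPATIBLE, no violations
migrating the Order value to v1:
  severity := "GREEN"
  extras := null (not supplied -> null)
  avatar := null (not supplied -> null)
  title := "omega"
  owner := null (not supplied -> null)
  writer payload: unmatched, discarded
  writer city: unmatched, discarded
  => decoded: {"severity": "GREEN", "extras": null, "avatar": null, "title": "omega", "owner": null}
checking off the Order differences that do not matter here:
  removed field extras from record Order -> no rule fires on it in Order's dialect; the asked verdict holds
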